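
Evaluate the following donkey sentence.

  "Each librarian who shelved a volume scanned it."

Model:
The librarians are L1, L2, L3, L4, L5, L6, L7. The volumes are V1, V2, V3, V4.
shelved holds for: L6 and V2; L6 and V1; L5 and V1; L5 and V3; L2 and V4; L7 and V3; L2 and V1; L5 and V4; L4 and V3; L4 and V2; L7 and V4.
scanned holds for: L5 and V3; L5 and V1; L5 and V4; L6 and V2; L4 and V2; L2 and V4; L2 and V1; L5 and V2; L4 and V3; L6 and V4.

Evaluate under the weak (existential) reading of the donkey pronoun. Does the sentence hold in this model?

False

"it" takes "a volume" as antecedent — a donkey pronoun bound across the clause boundary.
Weak reading: every librarian l with some shelved-volume has at least one shelved-volume v such that scanned(l,v).
Per librarian: L2:✓  L4:✓  L5:✓  L6:✓  L7:✗
L7 has no witness among its shelved-volumes.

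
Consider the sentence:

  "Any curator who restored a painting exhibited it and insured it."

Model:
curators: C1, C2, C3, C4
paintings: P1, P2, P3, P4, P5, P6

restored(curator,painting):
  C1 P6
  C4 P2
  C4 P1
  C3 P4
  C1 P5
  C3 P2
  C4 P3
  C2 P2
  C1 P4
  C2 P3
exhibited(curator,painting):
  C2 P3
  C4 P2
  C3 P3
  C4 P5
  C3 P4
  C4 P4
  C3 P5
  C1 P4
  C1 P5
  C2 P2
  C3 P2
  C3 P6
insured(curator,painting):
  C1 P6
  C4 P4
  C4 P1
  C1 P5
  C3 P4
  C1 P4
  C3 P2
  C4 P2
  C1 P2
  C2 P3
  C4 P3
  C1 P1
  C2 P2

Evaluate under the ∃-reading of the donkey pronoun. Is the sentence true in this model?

"it" takes "a painting" as antecedent — a donkey pronoun bound across the clause boundary.
Weak reading: every curator c with some restored-painting has at least one restored-painting p such that exhibited(c,p) ∧ insured(c,p).
Per curator: C1:✓  C2:✓  C3:✓  C4:✓
Every curator in the restrictor has a witness.

True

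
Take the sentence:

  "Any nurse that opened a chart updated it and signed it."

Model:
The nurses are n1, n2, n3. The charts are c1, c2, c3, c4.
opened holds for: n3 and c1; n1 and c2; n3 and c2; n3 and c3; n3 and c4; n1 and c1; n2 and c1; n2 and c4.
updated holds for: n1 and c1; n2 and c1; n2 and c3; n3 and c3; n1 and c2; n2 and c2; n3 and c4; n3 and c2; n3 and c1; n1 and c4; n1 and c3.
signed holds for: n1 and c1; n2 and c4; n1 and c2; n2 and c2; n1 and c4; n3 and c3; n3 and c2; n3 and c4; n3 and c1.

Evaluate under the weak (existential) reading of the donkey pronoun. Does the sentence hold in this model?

False

"it" takes "a chart" as antecedent — a donkey pronoun bound across the clause boundary.
Weak reading: every nurse n with some opened-chart has at least one opened-chart c such that updated(n,c) ∧ signed(n,c).
Per nurse: n1:✓  n2:✗  n3:✓
n2 has no witness among its opened-charts.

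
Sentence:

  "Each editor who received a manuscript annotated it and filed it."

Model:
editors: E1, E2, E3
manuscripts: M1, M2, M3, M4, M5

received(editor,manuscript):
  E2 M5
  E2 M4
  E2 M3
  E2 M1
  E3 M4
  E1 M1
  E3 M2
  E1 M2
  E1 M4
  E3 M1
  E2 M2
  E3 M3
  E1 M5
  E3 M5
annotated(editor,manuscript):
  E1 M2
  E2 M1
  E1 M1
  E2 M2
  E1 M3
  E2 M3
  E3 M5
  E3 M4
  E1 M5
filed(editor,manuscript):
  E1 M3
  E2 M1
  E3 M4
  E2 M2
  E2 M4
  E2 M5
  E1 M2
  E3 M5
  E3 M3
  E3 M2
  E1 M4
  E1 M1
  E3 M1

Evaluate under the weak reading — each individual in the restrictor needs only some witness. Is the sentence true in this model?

True

"it" takes "a manuscript" as antecedent — a donkey pronoun bound across the clause boundary.
Weak reading: every editor e with some received-manuscript has at least one received-manuscript m such that annotated(e,m) ∧ filed(e,m).
Per editor: E1:✓  E2:✓  E3:✓
Every editor in the restrictor has a witness.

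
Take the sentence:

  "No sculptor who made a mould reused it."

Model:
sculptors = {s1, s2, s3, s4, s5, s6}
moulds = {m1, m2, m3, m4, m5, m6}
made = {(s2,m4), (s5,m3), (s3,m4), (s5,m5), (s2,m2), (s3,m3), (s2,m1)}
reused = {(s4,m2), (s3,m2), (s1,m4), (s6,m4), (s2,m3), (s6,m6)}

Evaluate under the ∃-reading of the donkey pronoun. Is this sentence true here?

"it" takes "a mould" as antecedent — a donkey pronoun bound across the clause boundary.
Truth condition: for no (s,m) with made(s,m) does reused(s,m) hold.
Restrictor pairs — does the scope hold? (s2,m1):fails  (s2,m2):fails  (s2,m4):fails  (s3,m3):fails  (s3,m4):fails  (s5,m3):fails  (s5,m5):fails
Scope holds for no restrictor pair, so the sentence is true.

True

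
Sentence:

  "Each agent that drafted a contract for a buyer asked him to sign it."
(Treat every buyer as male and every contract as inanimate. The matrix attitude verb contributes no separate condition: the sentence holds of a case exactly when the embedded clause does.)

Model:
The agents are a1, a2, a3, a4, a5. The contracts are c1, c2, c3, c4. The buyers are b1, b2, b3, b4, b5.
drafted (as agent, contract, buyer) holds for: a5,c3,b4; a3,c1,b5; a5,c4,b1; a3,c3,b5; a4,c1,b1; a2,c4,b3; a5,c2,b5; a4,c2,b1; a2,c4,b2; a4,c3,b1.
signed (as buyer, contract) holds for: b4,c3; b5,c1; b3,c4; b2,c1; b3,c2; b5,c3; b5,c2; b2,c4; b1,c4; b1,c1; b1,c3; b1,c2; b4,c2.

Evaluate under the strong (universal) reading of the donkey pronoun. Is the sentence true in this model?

"him" takes "a buyer" as antecedent and "it" takes "a contract"; both are donkey pronouns co-varying with the restrictor.
Strong reading: for every (a,c,b) with drafted(a,c,b), signed(b,c).
Restrictor triples: (a2,c4,b2)→signed(b2,c4) ✓  (a2,c4,b3)→signed(b3,c4) ✓  (a3,c1,b5)→signed(b5,c1) ✓  (a3,c3,b5)→signed(b5,c3) ✓  (a4,c1,b1)→signed(b1,c1) ✓  (a4,c2,b1)→signed(b1,c2) ✓  (a4,c3,b1)→signed(b1,c3) ✓  (a5,c2,b5)→signed(b5,c2) ✓  (a5,c3,b4)→signed(b4,c3) ✓  (a5,c4,b1)→signed(b1,c4) ✓
Every restrictor triple satisfies the scope.

True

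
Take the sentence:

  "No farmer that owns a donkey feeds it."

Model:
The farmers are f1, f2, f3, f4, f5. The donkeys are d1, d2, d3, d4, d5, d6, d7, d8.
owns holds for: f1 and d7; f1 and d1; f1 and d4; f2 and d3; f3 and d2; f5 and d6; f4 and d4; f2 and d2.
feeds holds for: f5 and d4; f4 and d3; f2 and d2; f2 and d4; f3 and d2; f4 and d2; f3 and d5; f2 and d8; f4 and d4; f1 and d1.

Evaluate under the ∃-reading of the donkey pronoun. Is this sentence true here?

"it" takes "a donkey" as antecedent — a donkey pronoun bound across the clause boundary.
Truth condition: for no (f,d) with owns(f,d) does feeds(f,d) hold.
Restrictor pairs — does the scope hold? (f1,d1):holds  (f1,d4):fails  (f1,d7):fails  (f2,d2):holds  (f2,d3):fails  (f3,d2):holds  (f4,d4):holds  (f5,d6):fails
Scope holds for 4 pair(s), so the sentence is false.

False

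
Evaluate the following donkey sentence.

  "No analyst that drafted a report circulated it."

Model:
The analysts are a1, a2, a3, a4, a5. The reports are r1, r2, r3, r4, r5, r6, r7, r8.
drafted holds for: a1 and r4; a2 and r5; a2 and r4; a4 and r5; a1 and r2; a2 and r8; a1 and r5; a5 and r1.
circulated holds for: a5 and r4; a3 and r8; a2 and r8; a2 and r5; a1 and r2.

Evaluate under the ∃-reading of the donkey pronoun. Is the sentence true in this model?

"it" takes "a report" as antecedent — a donkey pronoun bound across the clause boundary.
Truth condition: for no (a,r) with drafted(a,r) does circulated(a,r) hold.
Restrictor pairs — does the scope hold? (a1,r2):holds  (a1,r4):fails  (a1,r5):fails  (a2,r4):fails  (a2,r5):holds  (a2,r8):holds  (a4,r5):fails  (a5,r1):fails
Scope holds for 3 pair(s), so the sentence is false.

False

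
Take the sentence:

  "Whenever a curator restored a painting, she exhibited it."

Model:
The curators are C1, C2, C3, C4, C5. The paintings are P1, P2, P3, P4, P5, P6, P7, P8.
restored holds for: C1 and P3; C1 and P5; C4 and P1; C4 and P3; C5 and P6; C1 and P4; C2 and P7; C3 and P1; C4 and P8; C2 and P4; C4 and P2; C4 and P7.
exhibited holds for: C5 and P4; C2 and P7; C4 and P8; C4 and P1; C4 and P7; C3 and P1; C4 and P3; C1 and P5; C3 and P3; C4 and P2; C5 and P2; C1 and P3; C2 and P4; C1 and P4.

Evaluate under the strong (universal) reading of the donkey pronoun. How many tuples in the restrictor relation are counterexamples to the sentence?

"it" takes "a painting" as antecedent — a donkey pronoun bound across the clause boundary.
Strong reading: for every (c,p) with restored(c,p), exhibited(c,p).
Restrictor pairs: (C1,P3) ✓  (C1,P4) ✓  (C1,P5) ✓  (C2,P4) ✓  (C2,P7) ✓  (C3,P1) ✓  (C4,P1) ✓  (C4,P2) ✓  (C4,P3) ✓  (C4,P7) ✓  (C4,P8) ✓  (C5,P6) ✗
Counterexamples (restrictor pairs failing the scope): 1.

1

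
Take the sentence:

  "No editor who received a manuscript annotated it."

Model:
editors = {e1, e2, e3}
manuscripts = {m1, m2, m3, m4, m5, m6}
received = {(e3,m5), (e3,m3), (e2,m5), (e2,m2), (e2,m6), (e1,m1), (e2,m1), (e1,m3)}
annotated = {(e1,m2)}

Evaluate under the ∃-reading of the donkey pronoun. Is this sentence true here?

"it" takes "a manuscript" as antecedent — a donkey pronoun bound across the clause boundary.
Truth condition: for no (e,m) with received(e,m) does annotated(e,m) hold.
Restrictor pairs — does the scope hold? (e1,m1):fails  (e1,m3):fails  (e2,m1):fails  (e2,m2):fails  (e2,m5):fails  (e2,m6):fails  (e3,m3):fails  (e3,m5):fails
Scope holds for no restrictor pair, so the sentence is true.

True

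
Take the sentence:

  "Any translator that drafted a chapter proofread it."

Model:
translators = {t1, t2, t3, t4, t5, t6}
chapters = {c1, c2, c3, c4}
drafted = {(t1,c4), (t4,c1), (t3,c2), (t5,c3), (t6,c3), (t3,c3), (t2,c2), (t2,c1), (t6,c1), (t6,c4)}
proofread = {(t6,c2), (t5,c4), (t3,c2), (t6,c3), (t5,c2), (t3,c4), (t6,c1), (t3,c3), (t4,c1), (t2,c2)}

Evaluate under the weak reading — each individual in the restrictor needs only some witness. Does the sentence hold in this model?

False

"it" takes "a chapter" as antecedent — a donkey pronoun bound across the clause boundary.
Weak reading: every translator t with some drafted-chapter has at least one drafted-chapter c such that proofread(t,c).
Per translator: t1:✗  t2:✓  t3:✓  t4:✓  t5:✗  t6:✓
t1 has no witness among its drafted-chapters.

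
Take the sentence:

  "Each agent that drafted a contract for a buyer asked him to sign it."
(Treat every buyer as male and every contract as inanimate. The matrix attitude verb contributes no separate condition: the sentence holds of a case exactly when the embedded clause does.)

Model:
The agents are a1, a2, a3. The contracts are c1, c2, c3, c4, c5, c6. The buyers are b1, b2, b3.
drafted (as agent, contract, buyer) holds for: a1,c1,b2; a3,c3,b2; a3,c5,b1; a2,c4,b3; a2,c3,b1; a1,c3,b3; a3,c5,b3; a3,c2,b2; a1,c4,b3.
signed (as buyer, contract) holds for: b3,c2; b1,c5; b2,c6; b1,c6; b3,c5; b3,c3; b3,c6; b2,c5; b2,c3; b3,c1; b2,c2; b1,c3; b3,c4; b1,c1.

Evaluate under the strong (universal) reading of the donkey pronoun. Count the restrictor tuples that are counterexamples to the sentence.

"him" takes "a buyer" as antecedent and "it" takes "a contract"; both are donkey pronouns co-varying with the restrictor.
Strong reading: for every (a,c,b) with drafted(a,c,b), signed(b,c).
Restrictor triples: (a1,c1,b2)→signed(b2,c1) ✗  (a1,c3,b3)→signed(b3,c3) ✓  (a1,c4,b3)→signed(b3,c4) ✓  (a2,c3,b1)→signed(b1,c3) ✓  (a2,c4,b3)→signed(b3,c4) ✓  (a3,c2,b2)→signed(b2,c2) ✓  (a3,c3,b2)→signed(b2,c3) ✓  (a3,c5,b1)→signed(b1,c5) ✓  (a3,c5,b3)→signed(b3,c5) ✓
Counterexamples (restrictor triples failing the scope): 1.

1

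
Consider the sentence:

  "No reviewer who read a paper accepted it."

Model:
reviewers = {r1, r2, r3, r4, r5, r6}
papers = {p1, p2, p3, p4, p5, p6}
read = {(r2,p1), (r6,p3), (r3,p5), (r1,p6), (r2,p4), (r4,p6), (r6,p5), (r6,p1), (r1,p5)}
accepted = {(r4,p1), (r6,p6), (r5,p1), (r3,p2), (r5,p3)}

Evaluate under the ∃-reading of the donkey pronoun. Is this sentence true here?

"it" takes "a paper" as antecedent — a donkey pronoun bound across the clause boundary.
Truth condition: for no (r,p) with read(r,p) does accepted(r,p) hold.
Restrictor pairs — does the scope hold? (r1,p5):fails  (r1,p6):fails  (r2,p1):fails  (r2,p4):fails  (r3,p5):fails  (r4,p6):fails  (r6,p1):fails  (r6,p3):fails  (r6,p5):fails
Scope holds for no restrictor pair, so the sentence is true.

True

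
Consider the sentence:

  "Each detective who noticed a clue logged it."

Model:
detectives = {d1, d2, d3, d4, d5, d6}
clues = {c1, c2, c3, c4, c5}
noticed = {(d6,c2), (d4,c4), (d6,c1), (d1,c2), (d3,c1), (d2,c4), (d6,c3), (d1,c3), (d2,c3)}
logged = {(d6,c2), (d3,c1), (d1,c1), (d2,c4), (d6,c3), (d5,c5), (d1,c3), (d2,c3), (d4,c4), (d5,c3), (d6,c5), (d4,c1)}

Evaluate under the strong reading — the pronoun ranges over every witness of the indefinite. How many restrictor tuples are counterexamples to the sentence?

2

"it" takes "a clue" as antecedent — a donkey pronoun bound across the clause boundary.
Strong reading: for every (d,c) with noticed(d,c), logged(d,c).
Restrictor pairs: (d1,c2) ✗  (d1,c3) ✓  (d2,c3) ✓  (d2,c4) ✓  (d3,c1) ✓  (d4,c4) ✓  (d6,c1) ✗  (d6,c2) ✓  (d6,c3) ✓
Counterexamples (restrictor pairs failing the scope): 2.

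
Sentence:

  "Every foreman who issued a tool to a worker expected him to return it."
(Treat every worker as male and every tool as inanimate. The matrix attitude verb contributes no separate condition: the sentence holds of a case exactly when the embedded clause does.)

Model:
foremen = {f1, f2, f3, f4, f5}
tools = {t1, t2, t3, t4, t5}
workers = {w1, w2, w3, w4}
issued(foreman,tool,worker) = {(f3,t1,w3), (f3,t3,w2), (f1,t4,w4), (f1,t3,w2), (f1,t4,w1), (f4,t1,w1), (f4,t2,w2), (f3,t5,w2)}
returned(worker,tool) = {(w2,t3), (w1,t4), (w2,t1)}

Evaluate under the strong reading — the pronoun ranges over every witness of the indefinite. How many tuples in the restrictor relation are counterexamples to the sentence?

5

"him" takes "a worker" as antecedent and "it" takes "a tool"; both are donkey pronouns co-varying with the restrictor.
Strong reading: for every (f,t,w) with issued(f,t,w), returned(w,t).
Restrictor triples: (f1,t3,w2)→returned(w2,t3) ✓  (f1,t4,w1)→returned(w1,t4) ✓  (f1,t4,w4)→returned(w4,t4) ✗  (f3,t1,w3)→returned(w3,t1) ✗  (f3,t3,w2)→returned(w2,t3) ✓  (f3,t5,w2)→returned(w2,t5) ✗  (f4,t1,w1)→returned(w1,t1) ✗  (f4,t2,w2)→returned(w2,t2) ✗
Counterexamples (restrictor triples failing the scope): 5.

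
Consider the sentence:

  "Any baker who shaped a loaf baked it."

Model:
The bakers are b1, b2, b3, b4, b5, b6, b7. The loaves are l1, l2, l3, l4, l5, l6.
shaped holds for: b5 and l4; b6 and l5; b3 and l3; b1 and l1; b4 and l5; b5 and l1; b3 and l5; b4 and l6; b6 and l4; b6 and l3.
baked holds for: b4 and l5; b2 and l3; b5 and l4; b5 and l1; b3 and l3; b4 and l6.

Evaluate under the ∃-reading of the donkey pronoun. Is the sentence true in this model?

False

"it" takes "a loaf" as antecedent — a donkey pronoun bound across the clause boundary.
Weak reading: every baker b with some shaped-loaf has at least one shaped-loaf l such that baked(b,l).
Per baker: b1:✗  b3:✓  b4:✓  b5:✓  b6:✗
b1 has no witness among its shaped-loaves.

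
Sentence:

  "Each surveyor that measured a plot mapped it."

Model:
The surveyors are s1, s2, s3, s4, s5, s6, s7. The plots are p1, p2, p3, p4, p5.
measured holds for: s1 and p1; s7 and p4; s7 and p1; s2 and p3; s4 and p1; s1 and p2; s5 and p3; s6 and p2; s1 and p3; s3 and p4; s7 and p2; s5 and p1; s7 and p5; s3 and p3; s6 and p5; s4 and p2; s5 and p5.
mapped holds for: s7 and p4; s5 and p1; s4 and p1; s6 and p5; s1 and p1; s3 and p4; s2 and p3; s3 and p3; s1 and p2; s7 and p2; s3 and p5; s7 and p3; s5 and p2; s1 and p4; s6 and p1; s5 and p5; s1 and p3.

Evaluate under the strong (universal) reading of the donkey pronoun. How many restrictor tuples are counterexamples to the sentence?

"it" takes "a plot" as antecedent — a donkey pronoun bound across the clause boundary.
Strong reading: for every (s,p) with measured(s,p), mapped(s,p).
Restrictor pairs: (s1,p1) ✓  (s1,p2) ✓  (s1,p3) ✓  (s2,p3) ✓  (s3,p3) ✓  (s3,p4) ✓  (s4,p1) ✓  (s4,p2) ✗  (s5,p1) ✓  (s5,p3) ✗  (s5,p5) ✓  (s6,p2) ✗  (s6,p5) ✓  (s7,p1) ✗  (s7,p2) ✓  (s7,p4) ✓  (s7,p5) ✗
Counterexamples (restrictor pairs failing the scope): 5.

5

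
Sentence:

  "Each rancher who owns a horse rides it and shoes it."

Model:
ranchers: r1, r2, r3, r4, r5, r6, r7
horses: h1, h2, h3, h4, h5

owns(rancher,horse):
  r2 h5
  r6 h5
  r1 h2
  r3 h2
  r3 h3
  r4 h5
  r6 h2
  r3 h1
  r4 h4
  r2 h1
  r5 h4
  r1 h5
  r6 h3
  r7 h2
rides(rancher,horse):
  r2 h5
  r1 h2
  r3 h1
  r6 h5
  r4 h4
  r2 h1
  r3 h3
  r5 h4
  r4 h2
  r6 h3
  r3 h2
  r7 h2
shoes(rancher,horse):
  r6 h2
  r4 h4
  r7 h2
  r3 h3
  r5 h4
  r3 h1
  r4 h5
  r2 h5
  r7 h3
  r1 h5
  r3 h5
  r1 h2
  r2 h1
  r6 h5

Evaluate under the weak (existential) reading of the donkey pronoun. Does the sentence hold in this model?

True

"it" takes "a horse" as antecedent — a donkey pronoun bound across the clause boundary.
Weak reading: every rancher r with some owns-horse has at least one owns-horse h such that rides(r,h) ∧ shoes(r,h).
Per rancher: r1:✓  r2:✓  r3:✓  r4:✓  r5:✓  r6:✓  r7:✓
Every rancher in the restrictor has a witness.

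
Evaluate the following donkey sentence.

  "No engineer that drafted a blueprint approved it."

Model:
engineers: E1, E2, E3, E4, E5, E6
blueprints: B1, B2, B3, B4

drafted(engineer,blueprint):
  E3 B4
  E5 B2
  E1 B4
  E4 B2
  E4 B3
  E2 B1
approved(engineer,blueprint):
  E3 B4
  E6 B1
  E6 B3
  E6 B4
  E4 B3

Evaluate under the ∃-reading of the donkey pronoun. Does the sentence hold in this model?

"it" takes "a blueprint" as antecedent — a donkey pronoun bound across the clause boundary.
Truth condition: for no (e,b) with drafted(e,b) does approved(e,b) hold.
Restrictor pairs — does the scope hold? (E1,B4):fails  (E2,B1):fails  (E3,B4):holds  (E4,B2):fails  (E4,B3):holds  (E5,B2):fails
Scope holds for 2 pair(s), so the sentence is false.

False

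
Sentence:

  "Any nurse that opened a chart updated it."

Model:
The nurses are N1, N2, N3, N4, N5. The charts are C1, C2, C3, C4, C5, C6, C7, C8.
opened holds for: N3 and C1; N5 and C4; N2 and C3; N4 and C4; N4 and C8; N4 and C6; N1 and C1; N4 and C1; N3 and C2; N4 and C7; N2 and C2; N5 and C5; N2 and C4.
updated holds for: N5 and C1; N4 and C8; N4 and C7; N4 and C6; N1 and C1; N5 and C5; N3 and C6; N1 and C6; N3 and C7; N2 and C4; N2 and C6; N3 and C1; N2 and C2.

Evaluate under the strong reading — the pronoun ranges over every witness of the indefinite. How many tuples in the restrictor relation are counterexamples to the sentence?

"it" takes "a chart" as antecedent — a donkey pronoun bound across the clause boundary.
Strong reading: for every (n,c) with opened(n,c), updated(n,c).
Restrictor pairs: (N1,C1) ✓  (N2,C2) ✓  (N2,C3) ✗  (N2,C4) ✓  (N3,C1) ✓  (N3,C2) ✗  (N4,C1) ✗  (N4,C4) ✗  (N4,C6) ✓  (N4,C7) ✓  (N4,C8) ✓  (N5,C4) ✗  (N5,C5) ✓
Counterexamples (restrictor pairs failing the scope): 5.

5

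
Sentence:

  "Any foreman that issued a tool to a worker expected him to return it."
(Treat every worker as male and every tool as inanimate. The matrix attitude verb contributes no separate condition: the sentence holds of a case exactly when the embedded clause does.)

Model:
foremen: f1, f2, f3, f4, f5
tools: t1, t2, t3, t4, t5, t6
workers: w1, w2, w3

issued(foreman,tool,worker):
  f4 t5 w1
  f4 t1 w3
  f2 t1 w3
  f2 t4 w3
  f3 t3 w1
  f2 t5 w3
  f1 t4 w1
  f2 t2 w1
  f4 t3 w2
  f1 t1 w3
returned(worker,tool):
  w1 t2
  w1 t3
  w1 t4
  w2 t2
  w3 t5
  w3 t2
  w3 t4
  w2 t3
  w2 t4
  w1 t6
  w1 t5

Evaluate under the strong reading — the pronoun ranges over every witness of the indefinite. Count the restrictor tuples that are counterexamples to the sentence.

"him" takes "a worker" as antecedent and "it" takes "a tool"; both are donkey pronouns co-varying with the restrictor.
Strong reading: for every (f,t,w) with issued(f,t,w), returned(w,t).
Restrictor triples: (f1,t1,w3)→returned(w3,t1) ✗  (f1,t4,w1)→returned(w1,t4) ✓  (f2,t1,w3)→returned(w3,t1) ✗  (f2,t2,w1)→returned(w1,t2) ✓  (f2,t4,w3)→returned(w3,t4) ✓  (f2,t5,w3)→returned(w3,t5) ✓  (f3,t3,w1)→returned(w1,t3) ✓  (f4,t1,w3)→returned(w3,t1) ✗  (f4,t3,w2)→returned(w2,t3) ✓  (f4,t5,w1)→returned(w1,t5) ✓
Counterexamples (restrictor triples failing the scope): 3.

3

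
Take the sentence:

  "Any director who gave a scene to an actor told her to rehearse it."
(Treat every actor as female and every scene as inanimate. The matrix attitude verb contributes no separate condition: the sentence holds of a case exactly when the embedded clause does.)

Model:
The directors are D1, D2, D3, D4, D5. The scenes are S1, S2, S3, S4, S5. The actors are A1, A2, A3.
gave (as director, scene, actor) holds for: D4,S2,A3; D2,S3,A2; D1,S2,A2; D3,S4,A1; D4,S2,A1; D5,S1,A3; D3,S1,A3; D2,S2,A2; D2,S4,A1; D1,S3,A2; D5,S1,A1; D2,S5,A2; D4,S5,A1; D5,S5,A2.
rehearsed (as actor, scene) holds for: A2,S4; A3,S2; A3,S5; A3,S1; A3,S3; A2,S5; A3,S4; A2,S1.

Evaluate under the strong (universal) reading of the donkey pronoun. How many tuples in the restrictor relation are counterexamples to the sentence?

"her" takes "an actor" as antecedent and "it" takes "a scene"; both are donkey pronouns co-varying with the restrictor.
Strong reading: for every (d,s,a) with gave(d,s,a), rehearsed(a,s).
Restrictor triples: (D1,S2,A2)→rehearsed(A2,S2) ✗  (D1,S3,A2)→rehearsed(A2,S3) ✗  (D2,S2,A2)→rehearsed(A2,S2) ✗  (D2,S3,A2)→rehearsed(A2,S3) ✗  (D2,S4,A1)→rehearsed(A1,S4) ✗  (D2,S5,A2)→rehearsed(A2,S5) ✓  (D3,S1,A3)→rehearsed(A3,S1) ✓  (D3,S4,A1)→rehearsed(A1,S4) ✗  (D4,S2,A1)→rehearsed(A1,S2) ✗  (D4,S2,A3)→rehearsed(A3,S2) ✓  (D4,S5,A1)→rehearsed(A1,S5) ✗  (D5,S1,A1)→rehearsed(A1,S1) ✗  (D5,S1,A3)→rehearsed(A3,S1) ✓  (D5,S5,A2)→rehearsed(A2,S5) ✓
Counterexamples (restrictor triples failing the scope): 9.

9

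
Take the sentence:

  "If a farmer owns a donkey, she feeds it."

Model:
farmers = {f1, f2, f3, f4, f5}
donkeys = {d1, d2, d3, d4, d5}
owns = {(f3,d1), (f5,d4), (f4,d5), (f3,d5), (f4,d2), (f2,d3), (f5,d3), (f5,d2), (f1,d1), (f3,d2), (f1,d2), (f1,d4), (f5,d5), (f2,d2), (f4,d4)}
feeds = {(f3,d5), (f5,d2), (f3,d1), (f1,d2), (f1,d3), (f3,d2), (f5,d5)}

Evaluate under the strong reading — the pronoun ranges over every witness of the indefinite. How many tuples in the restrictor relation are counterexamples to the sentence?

9

"it" takes "a donkey" as antecedent — a donkey pronoun bound across the clause boundary.
Strong reading: for every (f,d) with owns(f,d), feeds(f,d).
Restrictor pairs: (f1,d1) ✗  (f1,d2) ✓  (f1,d4) ✗  (f2,d2) ✗  (f2,d3) ✗  (f3,d1) ✓  (f3,d2) ✓  (f3,d5) ✓  (f4,d2) ✗  (f4,d4) ✗  (f4,d5) ✗  (f5,d2) ✓  (f5,d3) ✗  (f5,d4) ✗  (f5,d5) ✓
Counterexamples (restrictor pairs failing the scope): 9.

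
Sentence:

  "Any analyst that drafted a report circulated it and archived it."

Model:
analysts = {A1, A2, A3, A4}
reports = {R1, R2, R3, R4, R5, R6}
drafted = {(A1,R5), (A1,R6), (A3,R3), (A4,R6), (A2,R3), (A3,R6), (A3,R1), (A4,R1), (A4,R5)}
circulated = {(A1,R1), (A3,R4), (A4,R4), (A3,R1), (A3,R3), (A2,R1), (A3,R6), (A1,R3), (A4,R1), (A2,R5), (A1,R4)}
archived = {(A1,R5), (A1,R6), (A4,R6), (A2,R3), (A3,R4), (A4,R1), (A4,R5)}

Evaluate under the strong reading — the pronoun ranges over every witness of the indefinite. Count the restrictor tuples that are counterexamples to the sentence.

8

"it" takes "a report" as antecedent — a donkey pronoun bound across the clause boundary.
Strong reading: for every (a,r) with drafted(a,r), circulated(a,r) ∧ archived(a,r).
Restrictor pairs: (A1,R5) ✗  (A1,R6) ✗  (A2,R3) ✗  (A3,R1) ✗  (A3,R3) ✗  (A3,R6) ✗  (A4,R1) ✓  (A4,R5) ✗  (A4,R6) ✗
Counterexamples (restrictor pairs failing the scope): 8.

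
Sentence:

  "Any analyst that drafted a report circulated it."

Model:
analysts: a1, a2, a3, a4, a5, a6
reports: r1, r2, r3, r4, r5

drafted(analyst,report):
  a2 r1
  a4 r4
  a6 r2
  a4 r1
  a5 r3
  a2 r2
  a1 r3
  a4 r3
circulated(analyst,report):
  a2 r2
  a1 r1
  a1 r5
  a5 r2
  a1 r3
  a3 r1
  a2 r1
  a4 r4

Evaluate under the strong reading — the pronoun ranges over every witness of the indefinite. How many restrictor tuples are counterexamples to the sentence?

"it" takes "a report" as antecedent — a donkey pronoun bound across the clause boundary.
Strong reading: for every (a,r) with drafted(a,r), circulated(a,r).
Restrictor pairs: (a1,r3) ✓  (a2,r1) ✓  (a2,r2) ✓  (a4,r1) ✗  (a4,r3) ✗  (a4,r4) ✓  (a5,r3) ✗  (a6,r2) ✗
Counterexamples (restrictor pairs failing the scope): 4.

4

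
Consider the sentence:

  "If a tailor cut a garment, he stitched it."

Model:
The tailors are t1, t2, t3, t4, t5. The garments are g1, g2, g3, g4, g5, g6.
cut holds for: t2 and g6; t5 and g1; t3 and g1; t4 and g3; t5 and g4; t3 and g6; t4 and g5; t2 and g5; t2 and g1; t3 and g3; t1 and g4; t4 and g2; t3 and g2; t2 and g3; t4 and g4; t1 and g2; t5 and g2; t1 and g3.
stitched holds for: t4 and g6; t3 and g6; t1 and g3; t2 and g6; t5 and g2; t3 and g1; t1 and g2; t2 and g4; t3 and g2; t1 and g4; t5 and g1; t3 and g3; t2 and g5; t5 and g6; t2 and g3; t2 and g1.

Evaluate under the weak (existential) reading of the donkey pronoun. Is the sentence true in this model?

"it" takes "a garment" as antecedent — a donkey pronoun bound across the clause boundary.
Weak reading: every tailor t with some cut-garment has at least one cut-garment g such that stitched(t,g).
Per tailor: t1:✓  t2:✓  t3:✓  t4:✗  t5:✓
t4 has no witness among its cut-garments.

False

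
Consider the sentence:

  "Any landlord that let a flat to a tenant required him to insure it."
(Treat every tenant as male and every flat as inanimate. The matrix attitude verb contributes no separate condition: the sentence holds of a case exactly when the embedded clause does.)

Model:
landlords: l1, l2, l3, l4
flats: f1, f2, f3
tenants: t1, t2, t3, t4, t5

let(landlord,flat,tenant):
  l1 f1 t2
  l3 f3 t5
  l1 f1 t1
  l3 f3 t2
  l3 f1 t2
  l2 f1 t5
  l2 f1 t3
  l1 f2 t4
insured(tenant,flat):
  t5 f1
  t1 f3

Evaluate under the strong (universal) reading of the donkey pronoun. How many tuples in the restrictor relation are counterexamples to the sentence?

7

"him" takes "a tenant" as antecedent and "it" takes "a flat"; both are donkey pronouns co-varying with the restrictor.
Strong reading: for every (l,f,t) with let(l,f,t), insured(t,f).
Restrictor triples: (l1,f1,t1)→insured(t1,f1) ✗  (l1,f1,t2)→insured(t2,f1) ✗  (l1,f2,t4)→insured(t4,f2) ✗  (l2,f1,t3)→insured(t3,f1) ✗  (l2,f1,t5)→insured(t5,f1) ✓  (l3,f1,t2)→insured(t2,f1) ✗  (l3,f3,t2)→insured(t2,f3) ✗  (l3,f3,t5)→insured(t5,f3) ✗
Counterexamples (restrictor triples failing the scope): 7.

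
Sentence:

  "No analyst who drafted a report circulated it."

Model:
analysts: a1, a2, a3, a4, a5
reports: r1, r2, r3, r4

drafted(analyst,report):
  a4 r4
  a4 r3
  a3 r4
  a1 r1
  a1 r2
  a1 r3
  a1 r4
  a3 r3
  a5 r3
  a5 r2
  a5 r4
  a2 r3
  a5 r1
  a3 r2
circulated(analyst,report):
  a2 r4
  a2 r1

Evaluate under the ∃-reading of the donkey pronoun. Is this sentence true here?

True

"it" takes "a report" as antecedent — a donkey pronoun bound across the clause boundary.
Truth condition: for no (a,r) with drafted(a,r) does circulated(a,r) hold.
Restrictor pairs — does the scope hold? (a1,r1):fails  (a1,r2):fails  (a1,r3):fails  (a1,r4):fails  (a2,r3):fails  (a3,r2):fails  (a3,r3):fails  (a3,r4):fails  (a4,r3):fails  (a4,r4):fails  (a5,r1):fails  (a5,r2):fails  (a5,r3):fails  (a5,r4):fails
Scope holds for no restrictor pair, so the sentence is true.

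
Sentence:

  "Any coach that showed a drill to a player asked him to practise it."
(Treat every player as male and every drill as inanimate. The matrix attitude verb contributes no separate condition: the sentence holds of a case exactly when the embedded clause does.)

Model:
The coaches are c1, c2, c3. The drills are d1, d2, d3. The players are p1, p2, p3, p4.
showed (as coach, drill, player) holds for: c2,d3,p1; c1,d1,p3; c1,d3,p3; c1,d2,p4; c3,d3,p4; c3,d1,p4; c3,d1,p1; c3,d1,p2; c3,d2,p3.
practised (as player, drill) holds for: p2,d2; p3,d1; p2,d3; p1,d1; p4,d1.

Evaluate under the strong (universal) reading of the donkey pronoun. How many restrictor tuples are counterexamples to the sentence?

"him" takes "a player" as antecedent and "it" takes "a drill"; both are donkey pronouns co-varying with the restrictor.
Strong reading: for every (c,d,p) with showed(c,d,p), practised(p,d).
Restrictor triples: (c1,d1,p3)→practised(p3,d1) ✓  (c1,d2,p4)→practised(p4,d2) ✗  (c1,d3,p3)→practised(p3,d3) ✗  (c2,d3,p1)→practised(p1,d3) ✗  (c3,d1,p1)→practised(p1,d1) ✓  (c3,d1,p2)→practised(p2,d1) ✗  (c3,d1,p4)→practised(p4,d1) ✓  (c3,d2,p3)→practised(p3,d2) ✗  (c3,d3,p4)→practised(p4,d3) ✗
Counterexamples (restrictor triples failing the scope): 6.

6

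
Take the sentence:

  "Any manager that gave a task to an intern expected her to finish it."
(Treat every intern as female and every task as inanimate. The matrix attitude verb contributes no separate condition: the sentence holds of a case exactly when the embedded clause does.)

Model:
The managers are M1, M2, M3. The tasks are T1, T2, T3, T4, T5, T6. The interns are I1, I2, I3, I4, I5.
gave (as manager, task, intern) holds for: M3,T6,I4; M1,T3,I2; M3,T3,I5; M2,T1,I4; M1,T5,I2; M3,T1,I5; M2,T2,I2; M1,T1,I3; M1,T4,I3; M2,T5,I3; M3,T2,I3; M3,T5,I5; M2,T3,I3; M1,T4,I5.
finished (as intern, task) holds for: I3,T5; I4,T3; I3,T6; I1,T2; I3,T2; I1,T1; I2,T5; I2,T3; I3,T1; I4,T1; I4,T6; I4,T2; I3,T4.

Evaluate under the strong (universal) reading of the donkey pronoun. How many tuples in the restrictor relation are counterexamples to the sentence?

6

"her" takes "an intern" as antecedent and "it" takes "a task"; both are donkey pronouns co-varying with the restrictor.
Strong reading: for every (m,t,i) with gave(m,t,i), finished(i,t).
Restrictor triples: (M1,T1,I3)→finished(I3,T1) ✓  (M1,T3,I2)→finished(I2,T3) ✓  (M1,T4,I3)→finished(I3,T4) ✓  (M1,T4,I5)→finished(I5,T4) ✗  (M1,T5,I2)→finished(I2,T5) ✓  (M2,T1,I4)→finished(I4,T1) ✓  (M2,T2,I2)→finished(I2,T2) ✗  (M2,T3,I3)→finished(I3,T3) ✗  (M2,T5,I3)→finished(I3,T5) ✓  (M3,T1,I5)→finished(I5,T1) ✗  (M3,T2,I3)→finished(I3,T2) ✓  (M3,T3,I5)→finished(I5,T3) ✗  (M3,T5,I5)→finished(I5,T5) ✗  (M3,T6,I4)→finished(I4,T6) ✓
Counterexamples (restrictor triples failing the scope): 6.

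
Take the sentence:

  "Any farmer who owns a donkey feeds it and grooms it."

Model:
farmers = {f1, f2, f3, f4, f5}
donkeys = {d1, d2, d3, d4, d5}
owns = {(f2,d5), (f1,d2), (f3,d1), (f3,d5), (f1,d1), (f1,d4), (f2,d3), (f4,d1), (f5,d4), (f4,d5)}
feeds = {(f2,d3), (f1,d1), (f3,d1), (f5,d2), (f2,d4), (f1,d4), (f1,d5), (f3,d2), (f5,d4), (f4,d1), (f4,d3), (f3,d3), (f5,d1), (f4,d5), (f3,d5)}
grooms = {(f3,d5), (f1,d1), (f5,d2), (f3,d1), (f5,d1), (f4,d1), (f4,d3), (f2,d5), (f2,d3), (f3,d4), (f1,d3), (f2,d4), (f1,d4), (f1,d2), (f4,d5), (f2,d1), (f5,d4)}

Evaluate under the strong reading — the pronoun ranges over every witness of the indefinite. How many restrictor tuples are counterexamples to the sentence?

2

"it" takes "a donkey" as antecedent — a donkey pronoun bound across the clause boundary.
Strong reading: for every (f,d) with owns(f,d), feeds(f,d) ∧ grooms(f,d).
Restrictor pairs: (f1,d1) ✓  (f1,d2) ✗  (f1,d4) ✓  (f2,d3) ✓  (f2,d5) ✗  (f3,d1) ✓  (f3,d5) ✓  (f4,d1) ✓  (f4,d5) ✓  (f5,d4) ✓
Counterexamples (restrictor pairs failing the scope): 2.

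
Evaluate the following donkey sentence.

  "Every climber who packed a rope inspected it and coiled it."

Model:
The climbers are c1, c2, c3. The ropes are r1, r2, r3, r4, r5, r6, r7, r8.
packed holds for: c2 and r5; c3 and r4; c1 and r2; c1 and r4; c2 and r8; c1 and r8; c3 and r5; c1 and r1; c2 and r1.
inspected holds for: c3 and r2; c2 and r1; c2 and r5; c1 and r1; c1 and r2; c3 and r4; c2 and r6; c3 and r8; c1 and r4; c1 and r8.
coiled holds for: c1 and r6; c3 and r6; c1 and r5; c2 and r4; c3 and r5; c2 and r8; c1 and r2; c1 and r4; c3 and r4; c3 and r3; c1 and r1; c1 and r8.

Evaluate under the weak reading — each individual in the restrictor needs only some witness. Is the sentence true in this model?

"it" takes "a rope" as antecedent — a donkey pronoun bound across the clause boundary.
Weak reading: every climber c with some packed-rope has at least one packed-rope r such that inspected(c,r) ∧ coiled(c,r).
Per climber: c1:✓  c2:✗  c3:✓
c2 has no witness among its packed-ropes.

False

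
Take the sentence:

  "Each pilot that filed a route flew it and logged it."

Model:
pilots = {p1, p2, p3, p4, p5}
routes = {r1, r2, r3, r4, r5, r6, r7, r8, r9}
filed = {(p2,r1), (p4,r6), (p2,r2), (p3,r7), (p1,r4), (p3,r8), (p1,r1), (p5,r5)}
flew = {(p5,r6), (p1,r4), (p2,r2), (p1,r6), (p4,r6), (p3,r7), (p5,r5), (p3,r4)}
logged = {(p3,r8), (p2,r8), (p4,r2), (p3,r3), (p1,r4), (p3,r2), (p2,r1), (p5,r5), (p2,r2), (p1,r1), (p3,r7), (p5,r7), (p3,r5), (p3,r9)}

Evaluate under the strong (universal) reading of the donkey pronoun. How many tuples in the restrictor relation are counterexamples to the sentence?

"it" takes "a route" as antecedent — a donkey pronoun bound across the clause boundary.
Strong reading: for every (p,r) with filed(p,r), flew(p,r) ∧ logged(p,r).
Restrictor pairs: (p1,r1) ✗  (p1,r4) ✓  (p2,r1) ✗  (p2,r2) ✓  (p3,r7) ✓  (p3,r8) ✗  (p4,r6) ✗  (p5,r5) ✓
Counterexamples (restrictor pairs failing the scope): 4.

4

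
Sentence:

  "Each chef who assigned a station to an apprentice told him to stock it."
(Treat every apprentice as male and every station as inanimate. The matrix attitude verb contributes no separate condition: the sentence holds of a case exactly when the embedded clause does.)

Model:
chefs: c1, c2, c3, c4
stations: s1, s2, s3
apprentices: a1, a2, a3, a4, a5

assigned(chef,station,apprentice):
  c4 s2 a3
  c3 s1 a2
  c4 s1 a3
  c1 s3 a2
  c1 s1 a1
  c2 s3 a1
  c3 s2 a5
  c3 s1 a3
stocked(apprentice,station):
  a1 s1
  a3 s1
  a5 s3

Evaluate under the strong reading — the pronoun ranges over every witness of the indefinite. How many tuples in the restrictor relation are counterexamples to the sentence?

5

"him" takes "an apprentice" as antecedent and "it" takes "a station"; both are donkey pronouns co-varying with the restrictor.
Strong reading: for every (c,s,a) with assigned(c,s,a), stocked(a,s).
Restrictor triples: (c1,s1,a1)→stocked(a1,s1) ✓  (c1,s3,a2)→stocked(a2,s3) ✗  (c2,s3,a1)→stocked(a1,s3) ✗  (c3,s1,a2)→stocked(a2,s1) ✗  (c3,s1,a3)→stocked(a3,s1) ✓  (c3,s2,a5)→stocked(a5,s2) ✗  (c4,s1,a3)→stocked(a3,s1) ✓  (c4,s2,a3)→stocked(a3,s2) ✗
Counterexamples (restrictor triples failing the scope): 5.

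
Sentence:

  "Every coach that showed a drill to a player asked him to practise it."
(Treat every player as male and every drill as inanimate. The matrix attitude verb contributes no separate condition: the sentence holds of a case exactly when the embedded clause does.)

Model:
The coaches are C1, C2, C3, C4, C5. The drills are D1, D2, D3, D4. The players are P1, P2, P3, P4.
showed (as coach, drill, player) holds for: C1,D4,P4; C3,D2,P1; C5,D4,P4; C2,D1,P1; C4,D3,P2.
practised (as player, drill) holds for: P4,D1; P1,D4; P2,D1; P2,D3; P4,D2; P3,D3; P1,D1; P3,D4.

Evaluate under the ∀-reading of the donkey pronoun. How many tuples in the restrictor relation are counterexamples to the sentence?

3

"him" takes "a player" as antecedent and "it" takes "a drill"; both are donkey pronouns co-varying with the restrictor.
Strong reading: for every (c,d,p) with showed(c,d,p), practised(p,d).
Restrictor triples: (C1,D4,P4)→practised(P4,D4) ✗  (C2,D1,P1)→practised(P1,D1) ✓  (C3,D2,P1)→practised(P1,D2) ✗  (C4,D3,P2)→practised(P2,D3) ✓  (C5,D4,P4)→practised(P4,D4) ✗
Counterexamples (restrictor triples failing the scope): 3.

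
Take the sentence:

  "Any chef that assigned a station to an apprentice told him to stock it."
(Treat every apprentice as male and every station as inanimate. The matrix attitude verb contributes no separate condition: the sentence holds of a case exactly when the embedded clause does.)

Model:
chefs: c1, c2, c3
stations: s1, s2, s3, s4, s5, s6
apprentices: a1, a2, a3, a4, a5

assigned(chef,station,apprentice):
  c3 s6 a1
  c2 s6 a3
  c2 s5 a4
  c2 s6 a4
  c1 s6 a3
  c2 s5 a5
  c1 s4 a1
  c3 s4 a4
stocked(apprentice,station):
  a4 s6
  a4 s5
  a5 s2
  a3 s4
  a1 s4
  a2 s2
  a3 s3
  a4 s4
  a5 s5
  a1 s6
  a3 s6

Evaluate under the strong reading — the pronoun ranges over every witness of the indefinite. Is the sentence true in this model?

True

"him" takes "an apprentice" as antecedent and "it" takes "a station"; both are donkey pronouns co-varying with the restrictor.
Strong reading: for every (c,s,a) with assigned(c,s,a), stocked(a,s).
Restrictor triples: (c1,s4,a1)→stocked(a1,s4) ✓  (c1,s6,a3)→stocked(a3,s6) ✓  (c2,s5,a4)→stocked(a4,s5) ✓  (c2,s5,a5)→stocked(a5,s5) ✓  (c2,s6,a3)→stocked(a3,s6) ✓  (c2,s6,a4)→stocked(a4,s6) ✓  (c3,s4,a4)→stocked(a4,s4) ✓  (c3,s6,a1)→stocked(a1,s6) ✓
Every restrictor triple satisfies the scope.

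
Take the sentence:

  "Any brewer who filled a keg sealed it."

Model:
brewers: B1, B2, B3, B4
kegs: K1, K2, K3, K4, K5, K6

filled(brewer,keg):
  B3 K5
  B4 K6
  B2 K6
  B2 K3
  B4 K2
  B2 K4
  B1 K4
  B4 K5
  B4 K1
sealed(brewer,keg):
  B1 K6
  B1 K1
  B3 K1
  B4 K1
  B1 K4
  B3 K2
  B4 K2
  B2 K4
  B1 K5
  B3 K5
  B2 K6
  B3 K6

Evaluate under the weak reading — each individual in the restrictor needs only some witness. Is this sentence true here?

True

"it" takes "a keg" as antecedent — a donkey pronoun bound across the clause boundary.
Weak reading: every brewer b with some filled-keg has at least one filled-keg k such that sealed(b,k).
Per brewer: B1:✓  B2:✓  B3:✓  B4:✓
Every brewer in the restrictor has a witness.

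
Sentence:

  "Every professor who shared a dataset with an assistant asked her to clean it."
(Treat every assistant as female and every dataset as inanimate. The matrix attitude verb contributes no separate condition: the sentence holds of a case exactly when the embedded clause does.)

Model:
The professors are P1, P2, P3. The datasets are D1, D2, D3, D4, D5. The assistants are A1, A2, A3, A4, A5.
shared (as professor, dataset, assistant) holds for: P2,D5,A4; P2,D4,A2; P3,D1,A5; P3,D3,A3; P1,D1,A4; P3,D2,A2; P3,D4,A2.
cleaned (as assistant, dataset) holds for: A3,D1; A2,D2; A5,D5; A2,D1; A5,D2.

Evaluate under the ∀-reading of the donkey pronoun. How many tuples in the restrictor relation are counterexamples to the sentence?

"her" takes "an assistant" as antecedent and "it" takes "a dataset"; both are donkey pronouns co-varying with the restrictor.
Strong reading: for every (p,d,a) with shared(p,d,a), cleaned(a,d).
Restrictor triples: (P1,D1,A4)→cleaned(A4,D1) ✗  (P2,D4,A2)→cleaned(A2,D4) ✗  (P2,D5,A4)→cleaned(A4,D5) ✗  (P3,D1,A5)→cleaned(A5,D1) ✗  (P3,D2,A2)→cleaned(A2,D2) ✓  (P3,D3,A3)→cleaned(A3,D3) ✗  (P3,D4,A2)→cleaned(A2,D4) ✗
Counterexamples (restrictor triples failing the scope): 6.

6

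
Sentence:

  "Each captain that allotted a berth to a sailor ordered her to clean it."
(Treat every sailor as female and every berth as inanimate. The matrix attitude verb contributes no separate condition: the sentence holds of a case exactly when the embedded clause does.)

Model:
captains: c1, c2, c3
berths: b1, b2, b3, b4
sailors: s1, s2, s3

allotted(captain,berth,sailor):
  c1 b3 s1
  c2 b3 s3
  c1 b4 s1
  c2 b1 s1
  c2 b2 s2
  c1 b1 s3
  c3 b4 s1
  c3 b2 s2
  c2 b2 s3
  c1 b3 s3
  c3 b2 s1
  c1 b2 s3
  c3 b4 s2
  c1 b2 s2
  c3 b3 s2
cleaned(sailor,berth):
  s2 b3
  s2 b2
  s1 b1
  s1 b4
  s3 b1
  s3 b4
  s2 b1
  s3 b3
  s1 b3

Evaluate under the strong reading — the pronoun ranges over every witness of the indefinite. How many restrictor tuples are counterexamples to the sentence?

4

"her" takes "a sailor" as antecedent and "it" takes "a berth"; both are donkey pronouns co-varying with the restrictor.
Strong reading: for every (c,b,s) with allotted(c,b,s), cleaned(s,b).
Restrictor triples: (c1,b1,s3)→cleaned(s3,b1) ✓  (c1,b2,s2)→cleaned(s2,b2) ✓  (c1,b2,s3)→cleaned(s3,b2) ✗  (c1,b3,s1)→cleaned(s1,b3) ✓  (c1,b3,s3)→cleaned(s3,b3) ✓  (c1,b4,s1)→cleaned(s1,b4) ✓  (c2,b1,s1)→cleaned(s1,b1) ✓  (c2,b2,s2)→cleaned(s2,b2) ✓  (c2,b2,s3)→cleaned(s3,b2) ✗  (c2,b3,s3)→cleaned(s3,b3) ✓  (c3,b2,s1)→cleaned(s1,b2) ✗  (c3,b2,s2)→cleaned(s2,b2) ✓  (c3,b3,s2)→cleaned(s2,b3) ✓  (c3,b4,s1)→cleaned(s1,b4) ✓  (c3,b4,s2)→cleaned(s2,b4) ✗
Counterexamples (restrictor triples failing the scope): 4.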